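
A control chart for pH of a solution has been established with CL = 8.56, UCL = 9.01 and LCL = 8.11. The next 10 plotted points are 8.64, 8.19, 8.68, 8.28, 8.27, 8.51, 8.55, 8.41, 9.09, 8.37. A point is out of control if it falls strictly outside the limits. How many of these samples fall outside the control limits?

1

Compare each point to [8.11, 9.01]: sample 9 = 9.09 > UCL.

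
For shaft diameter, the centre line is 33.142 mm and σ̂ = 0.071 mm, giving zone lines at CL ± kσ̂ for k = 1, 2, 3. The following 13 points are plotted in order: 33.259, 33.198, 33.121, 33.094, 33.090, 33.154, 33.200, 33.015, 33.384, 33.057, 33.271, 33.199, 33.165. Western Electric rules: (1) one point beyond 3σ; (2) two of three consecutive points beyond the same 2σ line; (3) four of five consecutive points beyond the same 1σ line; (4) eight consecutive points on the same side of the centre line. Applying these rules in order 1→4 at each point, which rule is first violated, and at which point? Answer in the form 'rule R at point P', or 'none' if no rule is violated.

Zone of each point (C = within 1σ̂, B = 1σ̂–2σ̂, A = 2σ̂–3σ̂, * = beyond 3σ̂; sign = side of CL): 1:+B, 2:+C, 3:-C, 4:-C, 5:-C, 6:+C, 7:+C, 8:-B, 9:+*, 10:-B, 11:+B, 12:+C, 13:+C
Rule 1 (one point beyond the 3σ limits) is satisfied at point 9.

rule 1 at point 9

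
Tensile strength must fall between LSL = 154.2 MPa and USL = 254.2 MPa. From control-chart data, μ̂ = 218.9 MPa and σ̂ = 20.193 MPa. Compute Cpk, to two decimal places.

0.58

Cpu = (USL − μ̂) / (3σ̂) = (254.2 − 218.9) / (3 × 20.193) = 0.5827; Cpl = (μ̂ − LSL) / (3σ̂) = (218.9 − 154.2) / (3 × 20.193) = 1.0680; Cpk = min(Cpu, Cpl) = 0.5827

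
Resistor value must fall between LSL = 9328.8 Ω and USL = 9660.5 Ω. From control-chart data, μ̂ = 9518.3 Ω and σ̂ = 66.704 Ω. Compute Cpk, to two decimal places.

0.71

Cpu = (USL − μ̂) / (3σ̂) = (9660.5 − 9518.3) / (3 × 66.704) = 0.7106; Cpl = (μ̂ − LSL) / (3σ̂) = (9518.3 − 9328.8) / (3 × 66.704) = 0.9470; Cpk = min(Cpu, Cpl) = 0.7106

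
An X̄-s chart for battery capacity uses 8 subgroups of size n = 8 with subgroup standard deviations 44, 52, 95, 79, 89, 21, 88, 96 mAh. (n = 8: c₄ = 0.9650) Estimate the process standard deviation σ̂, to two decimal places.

s̄ = (44 + 52 + 95 + 79 + 89 + 21 + 88 + 96) / 8 = 70.5000
σ̂ = s̄ / c₄ = 70.5000 / 0.9650 = 73.0570

73.06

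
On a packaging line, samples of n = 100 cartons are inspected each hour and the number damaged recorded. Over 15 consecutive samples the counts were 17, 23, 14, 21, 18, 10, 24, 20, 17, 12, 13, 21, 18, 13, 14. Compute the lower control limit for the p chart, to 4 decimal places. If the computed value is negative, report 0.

0.0573

p̄ = Σdᵢ / (k·n) = 255 / (15 × 100) = 0.17000
LCL = p̄ − 3·√(p̄(1−p̄)/n) = 0.17000 − 3 × 0.03756 = 0.05731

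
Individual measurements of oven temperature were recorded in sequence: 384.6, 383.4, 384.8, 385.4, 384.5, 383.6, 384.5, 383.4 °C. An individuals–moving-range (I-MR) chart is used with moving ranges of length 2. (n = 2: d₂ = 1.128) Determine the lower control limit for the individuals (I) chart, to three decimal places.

X̄ = (384.6 + 383.4 + 384.8 + 385.4 + 384.5 + 383.6 + 384.5 + 383.4) / 8 = 384.2750
Moving ranges: 1.2, 1.4, 0.6, 0.9, 0.9, 0.9, 1.1; M̄R̄ = 7.0000 / 7 = 1.0000
LCL = X̄ − 3·M̄R̄/d₂ = 384.2750 − 3 × 1.0000 / 1.128 = 381.6154

381.615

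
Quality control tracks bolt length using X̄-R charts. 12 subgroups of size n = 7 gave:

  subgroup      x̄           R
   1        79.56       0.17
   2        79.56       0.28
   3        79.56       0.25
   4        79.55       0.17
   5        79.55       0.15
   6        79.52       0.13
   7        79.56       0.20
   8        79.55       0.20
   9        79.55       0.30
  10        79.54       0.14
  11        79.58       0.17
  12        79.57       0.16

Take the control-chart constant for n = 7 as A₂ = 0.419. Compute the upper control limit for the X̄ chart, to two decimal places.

X̄̄ = (79.56 + 79.56 + 79.56 + 79.55 + 79.55 + 79.52 + 79.56 + 79.55 + 79.55 + 79.54 + 79.58 + 79.57) / 12 = 954.6500 / 12 = 79.5542
R̄ = (0.17 + 0.28 + 0.25 + 0.17 + 0.15 + 0.13 + 0.20 + 0.20 + 0.30 + 0.14 + 0.17 + 0.16) / 12 = 2.3200 / 12 = 0.1933
UCL = X̄̄ + A₂·R̄ = 79.5542 + 0.419 × 0.1933 = 79.6352

79.64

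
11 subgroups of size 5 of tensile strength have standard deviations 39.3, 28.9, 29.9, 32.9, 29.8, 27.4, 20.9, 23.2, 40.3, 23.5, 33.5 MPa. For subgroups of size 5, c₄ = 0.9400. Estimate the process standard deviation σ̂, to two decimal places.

s̄ = (39.3 + 28.9 + 29.9 + 32.9 + 29.8 + 27.4 + 20.9 + 23.2 + 40.3 + 23.5 + 33.5) / 11 = 29.9636
σ̂ = s̄ / c₄ = 29.9636 / 0.9400 = 31.8762

31.88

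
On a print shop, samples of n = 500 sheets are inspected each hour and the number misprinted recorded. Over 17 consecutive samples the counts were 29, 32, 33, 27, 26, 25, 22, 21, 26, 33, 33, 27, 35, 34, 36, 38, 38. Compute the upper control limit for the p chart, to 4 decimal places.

p̄ = Σdᵢ / (k·n) = 515 / (17 × 500) = 0.06059
UCL = p̄ + 3·√(p̄(1−p̄)/n) = 0.06059 + 3 × √(0.06059×0.93941/500) = 0.06059 + 3 × 0.01067 = 0.09260

0.0926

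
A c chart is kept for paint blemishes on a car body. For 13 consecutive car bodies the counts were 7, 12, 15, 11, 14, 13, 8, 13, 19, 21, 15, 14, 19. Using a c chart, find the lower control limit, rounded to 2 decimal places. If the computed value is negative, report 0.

2.73

c̄ = (7 + 12 + 15 + 11 + 14 + 13 + 8 + 13 + 19 + 21 + 15 + 14 + 19) / 13 = 181 / 13 = 13.9231
LCL = c̄ − 3√c̄ = 13.9231 − 3 × 3.7314 = 2.7290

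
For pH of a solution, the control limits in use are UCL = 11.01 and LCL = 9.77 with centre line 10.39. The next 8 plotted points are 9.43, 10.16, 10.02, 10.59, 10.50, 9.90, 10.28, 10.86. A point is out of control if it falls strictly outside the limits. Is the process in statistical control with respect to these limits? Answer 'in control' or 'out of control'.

Compare each point to [9.77, 11.01]: sample 1 = 9.43 < LCL.

out of control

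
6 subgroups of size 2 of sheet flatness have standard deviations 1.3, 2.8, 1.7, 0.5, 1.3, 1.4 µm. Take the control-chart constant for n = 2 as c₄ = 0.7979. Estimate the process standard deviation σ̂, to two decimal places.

s̄ = (1.3 + 2.8 + 1.7 + 0.5 + 1.3 + 1.4) / 6 = 1.5000
σ̂ = s̄ / c₄ = 1.5000 / 0.7979 = 1.8799

1.88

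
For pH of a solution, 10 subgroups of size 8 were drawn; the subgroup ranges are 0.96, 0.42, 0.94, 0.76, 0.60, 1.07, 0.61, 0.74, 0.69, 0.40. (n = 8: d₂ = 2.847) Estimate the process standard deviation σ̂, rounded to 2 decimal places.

R̄ = (0.96 + 0.42 + 0.94 + 0.76 + 0.60 + 1.07 + 0.61 + 0.74 + 0.69 + 0.40) / 10 = 0.7190
σ̂ = R̄ / d₂ = 0.7190 / 2.847 = 0.2525

0.25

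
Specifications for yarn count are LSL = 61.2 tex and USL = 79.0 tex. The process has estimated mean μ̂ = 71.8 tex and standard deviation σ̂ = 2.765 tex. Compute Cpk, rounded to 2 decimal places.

0.87

Cpu = (USL − μ̂) / (3σ̂) = (79.0 − 71.8) / (3 × 2.765) = 0.8680; Cpl = (μ̂ − LSL) / (3σ̂) = (71.8 − 61.2) / (3 × 2.765) = 1.2779; Cpk = min(Cpu, Cpl) = 0.8680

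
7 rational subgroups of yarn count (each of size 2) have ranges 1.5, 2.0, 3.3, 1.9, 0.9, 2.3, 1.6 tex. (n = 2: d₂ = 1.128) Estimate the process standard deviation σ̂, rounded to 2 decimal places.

1.71

R̄ = (1.5 + 2.0 + 3.3 + 1.9 + 0.9 + 2.3 + 1.6) / 7 = 1.9286
σ̂ = R̄ / d₂ = 1.9286 / 1.128 = 1.7097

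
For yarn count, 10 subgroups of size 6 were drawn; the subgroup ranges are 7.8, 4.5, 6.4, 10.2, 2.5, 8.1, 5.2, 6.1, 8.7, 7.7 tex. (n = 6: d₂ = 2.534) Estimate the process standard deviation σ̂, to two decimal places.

R̄ = (7.8 + 4.5 + 6.4 + 10.2 + 2.5 + 8.1 + 5.2 + 6.1 + 8.7 + 7.7) / 10 = 6.7200
σ̂ = R̄ / d₂ = 6.7200 / 2.534 = 2.6519

2.65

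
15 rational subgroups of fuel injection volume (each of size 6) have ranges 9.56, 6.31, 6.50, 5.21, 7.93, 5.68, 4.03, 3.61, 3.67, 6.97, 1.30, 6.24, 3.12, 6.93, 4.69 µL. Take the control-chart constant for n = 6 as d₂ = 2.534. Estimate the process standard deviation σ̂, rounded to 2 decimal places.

2.15

R̄ = (9.56 + 6.31 + 6.50 + 5.21 + 7.93 + 5.68 + 4.03 + 3.61 + 3.67 + 6.97 + 1.30 + 6.24 + 3.12 + 6.93 + 4.69) / 15 = 5.4500
σ̂ = R̄ / d₂ = 5.4500 / 2.534 = 2.1507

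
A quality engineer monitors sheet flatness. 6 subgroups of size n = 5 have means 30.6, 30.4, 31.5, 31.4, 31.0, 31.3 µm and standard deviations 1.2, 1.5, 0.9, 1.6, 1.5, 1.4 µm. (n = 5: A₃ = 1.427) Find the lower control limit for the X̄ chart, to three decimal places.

29.107

X̄̄ = (30.6 + 30.4 + 31.5 + 31.4 + 31.0 + 31.3) / 6 = 31.0333
s̄ = (1.2 + 1.5 + 0.9 + 1.6 + 1.5 + 1.4) / 6 = 1.3500
LCL = X̄̄ − A₃·s̄ = 31.0333 − 1.427 × 1.3500 = 29.1069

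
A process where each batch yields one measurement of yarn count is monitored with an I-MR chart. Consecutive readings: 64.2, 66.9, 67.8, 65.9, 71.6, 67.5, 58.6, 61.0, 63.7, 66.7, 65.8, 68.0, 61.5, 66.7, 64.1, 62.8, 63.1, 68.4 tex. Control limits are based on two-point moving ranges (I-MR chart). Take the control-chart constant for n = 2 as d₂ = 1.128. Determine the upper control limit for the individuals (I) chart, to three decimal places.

X̄ = (64.2 + 66.9 + 67.8 + 65.9 + 71.6 + 67.5 + 58.6 + 61.0 + 63.7 + 66.7 + 65.8 + 68.0 + 61.5 + 66.7 + 64.1 + 62.8 + 63.1 + 68.4) / 18 = 65.2389
Moving ranges: 2.7, 0.9, 1.9, 5.7, 4.1, 8.9, 2.4, 2.7, 3.0, 0.9, 2.2, 6.5, 5.2, 2.6, 1.3, 0.3, 5.3; M̄R̄ = 56.6000 / 17 = 3.3294
UCL = X̄ + 3·M̄R̄/d₂ = 65.2389 + 3 × 3.3294 / 1.128 = 74.0937

74.094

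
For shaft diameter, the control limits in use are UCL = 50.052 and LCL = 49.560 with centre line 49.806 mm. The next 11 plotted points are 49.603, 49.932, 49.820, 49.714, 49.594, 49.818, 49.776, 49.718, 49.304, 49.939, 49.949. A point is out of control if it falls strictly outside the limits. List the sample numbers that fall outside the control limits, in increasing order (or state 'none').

Compare each point to [49.560, 50.052]: sample 9 = 49.304 < LCL.

9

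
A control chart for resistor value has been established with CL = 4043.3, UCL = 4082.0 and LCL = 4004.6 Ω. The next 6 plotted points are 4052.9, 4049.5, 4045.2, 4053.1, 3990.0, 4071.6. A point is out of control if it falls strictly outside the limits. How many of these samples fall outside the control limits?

1

Compare each point to [4004.6, 4082.0]: sample 5 = 3990.0 < LCL.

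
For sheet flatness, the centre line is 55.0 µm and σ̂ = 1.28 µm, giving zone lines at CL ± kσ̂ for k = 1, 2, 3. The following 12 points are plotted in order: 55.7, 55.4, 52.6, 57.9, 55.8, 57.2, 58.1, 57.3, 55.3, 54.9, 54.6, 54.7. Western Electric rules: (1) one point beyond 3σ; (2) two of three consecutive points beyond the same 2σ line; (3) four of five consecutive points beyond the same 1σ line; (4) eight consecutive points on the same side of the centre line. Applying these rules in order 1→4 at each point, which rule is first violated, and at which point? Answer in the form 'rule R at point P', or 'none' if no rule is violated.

rule 3 at point 8

Zone of each point (C = within 1σ̂, B = 1σ̂–2σ̂, A = 2σ̂–3σ̂, * = beyond 3σ̂; sign = side of CL): 1:+C, 2:+C, 3:-B, 4:+A, 5:+C, 6:+B, 7:+A, 8:+B, 9:+C, 10:-C, 11:-C, 12:-C
Rule 3 (four of five consecutive points beyond the same 1σ limit) is satisfied at point 8.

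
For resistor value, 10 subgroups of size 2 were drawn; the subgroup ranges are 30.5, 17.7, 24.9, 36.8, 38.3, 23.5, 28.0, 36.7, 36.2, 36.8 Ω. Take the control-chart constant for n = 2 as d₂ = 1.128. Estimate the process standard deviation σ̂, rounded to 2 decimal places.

27.43

R̄ = (30.5 + 17.7 + 24.9 + 36.8 + 38.3 + 23.5 + 28.0 + 36.7 + 36.2 + 36.8) / 10 = 30.9400
σ̂ = R̄ / d₂ = 30.9400 / 1.128 = 27.4291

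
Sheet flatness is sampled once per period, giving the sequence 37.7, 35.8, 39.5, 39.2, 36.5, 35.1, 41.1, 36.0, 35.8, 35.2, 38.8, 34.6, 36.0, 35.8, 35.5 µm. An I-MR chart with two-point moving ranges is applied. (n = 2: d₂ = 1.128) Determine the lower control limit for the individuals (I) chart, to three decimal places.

X̄ = (37.7 + 35.8 + 39.5 + 39.2 + 36.5 + 35.1 + 41.1 + 36.0 + 35.8 + 35.2 + 38.8 + 34.6 + 36.0 + 35.8 + 35.5) / 15 = 36.8400
Moving ranges: 1.9, 3.7, 0.3, 2.7, 1.4, 6.0, 5.1, 0.2, 0.6, 3.6, 4.2, 1.4, 0.2, 0.3; M̄R̄ = 31.6000 / 14 = 2.2571
LCL = X̄ − 3·M̄R̄/d₂ = 36.8400 − 3 × 2.2571 / 1.128 = 30.8370

30.837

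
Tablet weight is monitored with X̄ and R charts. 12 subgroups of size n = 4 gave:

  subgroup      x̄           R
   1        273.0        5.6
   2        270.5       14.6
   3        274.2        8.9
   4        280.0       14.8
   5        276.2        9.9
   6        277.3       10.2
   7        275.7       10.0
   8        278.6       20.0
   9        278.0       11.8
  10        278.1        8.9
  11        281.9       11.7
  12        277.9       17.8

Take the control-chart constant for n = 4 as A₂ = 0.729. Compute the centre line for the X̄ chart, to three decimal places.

276.783

X̄̄ = (273.0 + 270.5 + 274.2 + 280.0 + 276.2 + 277.3 + 275.7 + 278.6 + 278.0 + 278.1 + 281.9 + 277.9) / 12 = 3321.4000 / 12 = 276.7833
CL = X̄̄ = 276.7833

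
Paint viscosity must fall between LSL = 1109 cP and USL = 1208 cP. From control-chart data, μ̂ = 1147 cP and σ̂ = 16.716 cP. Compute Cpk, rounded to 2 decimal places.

Cpu = (USL − μ̂) / (3σ̂) = (1208 − 1147) / (3 × 16.716) = 1.2164; Cpl = (μ̂ − LSL) / (3σ̂) = (1147 − 1109) / (3 × 16.716) = 0.7578; Cpk = min(Cpu, Cpl) = 0.7578

0.76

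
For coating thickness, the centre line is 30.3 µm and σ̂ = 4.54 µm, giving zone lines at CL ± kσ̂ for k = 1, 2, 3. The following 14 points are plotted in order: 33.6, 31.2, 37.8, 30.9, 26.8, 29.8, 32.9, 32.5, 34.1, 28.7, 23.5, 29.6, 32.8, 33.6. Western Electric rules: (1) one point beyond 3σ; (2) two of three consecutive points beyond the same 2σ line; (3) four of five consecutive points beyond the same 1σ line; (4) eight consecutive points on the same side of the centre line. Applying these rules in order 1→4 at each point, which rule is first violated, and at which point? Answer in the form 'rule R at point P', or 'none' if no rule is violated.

none

Zone of each point (C = within 1σ̂, B = 1σ̂–2σ̂, A = 2σ̂–3σ̂, * = beyond 3σ̂; sign = side of CL): 1:+C, 2:+C, 3:+B, 4:+C, 5:-C, 6:-C, 7:+C, 8:+C, 9:+C, 10:-C, 11:-B, 12:-C, 13:+C, 14:+C
No rule fires across all 14 points.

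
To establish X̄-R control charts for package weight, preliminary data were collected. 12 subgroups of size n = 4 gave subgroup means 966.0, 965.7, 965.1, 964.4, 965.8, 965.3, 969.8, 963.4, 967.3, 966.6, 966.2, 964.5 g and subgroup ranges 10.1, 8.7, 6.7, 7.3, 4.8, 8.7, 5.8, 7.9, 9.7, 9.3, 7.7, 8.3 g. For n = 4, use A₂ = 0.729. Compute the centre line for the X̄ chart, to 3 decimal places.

965.842

X̄̄ = (966.0 + 965.7 + 965.1 + 964.4 + 965.8 + 965.3 + 969.8 + 963.4 + 967.3 + 966.6 + 966.2 + 964.5) / 12 = 11590.1000 / 12 = 965.8417
CL = X̄̄ = 965.8417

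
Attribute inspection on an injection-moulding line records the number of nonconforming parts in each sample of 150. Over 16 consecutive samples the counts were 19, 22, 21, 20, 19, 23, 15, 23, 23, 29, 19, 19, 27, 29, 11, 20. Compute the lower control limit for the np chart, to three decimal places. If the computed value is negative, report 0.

p̄ = Σdᵢ / (k·n) = 339 / (16 × 150) = 0.14125
LCL = np̄ − 3·√(np̄(1−p̄)) = 21.1875 − 3 × 4.2655 = 8.3909

8.391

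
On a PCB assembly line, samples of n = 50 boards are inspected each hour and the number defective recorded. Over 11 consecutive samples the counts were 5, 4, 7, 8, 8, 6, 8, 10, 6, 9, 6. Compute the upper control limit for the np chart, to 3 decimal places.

14.361

p̄ = Σdᵢ / (k·n) = 77 / (11 × 50) = 0.14000
UCL = np̄ + 3·√(np̄(1−p̄)) = 7.0000 + 3 × √(7.0000×0.86000) = 7.0000 + 3 × 2.4536 = 14.3607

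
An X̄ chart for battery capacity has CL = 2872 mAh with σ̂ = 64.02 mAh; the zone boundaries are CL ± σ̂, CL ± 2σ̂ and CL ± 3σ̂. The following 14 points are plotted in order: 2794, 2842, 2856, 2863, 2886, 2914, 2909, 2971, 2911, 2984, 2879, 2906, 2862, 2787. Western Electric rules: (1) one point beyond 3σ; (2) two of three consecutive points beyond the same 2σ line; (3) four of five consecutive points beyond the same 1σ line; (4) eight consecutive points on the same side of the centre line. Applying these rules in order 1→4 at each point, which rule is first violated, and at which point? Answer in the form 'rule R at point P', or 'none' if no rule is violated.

Zone of each point (C = within 1σ̂, B = 1σ̂–2σ̂, A = 2σ̂–3σ̂, * = beyond 3σ̂; sign = side of CL): 1:-B, 2:-C, 3:-C, 4:-C, 5:+C, 6:+C, 7:+C, 8:+B, 9:+C, 10:+B, 11:+C, 12:+C, 13:-C, 14:-B
Rule 4 (eight consecutive points on the same side of the centre line) is satisfied at point 12.

rule 4 at point 12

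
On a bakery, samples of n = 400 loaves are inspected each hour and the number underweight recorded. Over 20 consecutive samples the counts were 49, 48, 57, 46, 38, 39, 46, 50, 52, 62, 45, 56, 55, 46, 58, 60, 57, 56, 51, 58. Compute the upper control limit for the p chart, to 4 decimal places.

0.1788

p̄ = Σdᵢ / (k·n) = 1029 / (20 × 400) = 0.12862
UCL = p̄ + 3·√(p̄(1−p̄)/n) = 0.12862 + 3 × √(0.12862×0.87138/400) = 0.12862 + 3 × 0.01674 = 0.17884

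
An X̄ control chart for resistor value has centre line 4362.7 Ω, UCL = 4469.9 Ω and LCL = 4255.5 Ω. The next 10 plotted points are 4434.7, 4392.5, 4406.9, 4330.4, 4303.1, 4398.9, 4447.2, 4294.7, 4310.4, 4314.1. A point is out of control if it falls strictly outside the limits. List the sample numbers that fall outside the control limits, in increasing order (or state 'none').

none

All 10 points lie within [4255.5, 4469.9].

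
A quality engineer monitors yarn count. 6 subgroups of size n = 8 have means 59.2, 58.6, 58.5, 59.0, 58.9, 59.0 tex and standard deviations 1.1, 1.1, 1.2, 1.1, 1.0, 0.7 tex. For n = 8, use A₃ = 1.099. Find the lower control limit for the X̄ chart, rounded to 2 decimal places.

X̄̄ = (59.2 + 58.6 + 58.5 + 59.0 + 58.9 + 59.0) / 6 = 58.8667
s̄ = (1.1 + 1.1 + 1.2 + 1.1 + 1.0 + 0.7) / 6 = 1.0333
LCL = X̄̄ − A₃·s̄ = 58.8667 − 1.099 × 1.0333 = 57.7310

57.73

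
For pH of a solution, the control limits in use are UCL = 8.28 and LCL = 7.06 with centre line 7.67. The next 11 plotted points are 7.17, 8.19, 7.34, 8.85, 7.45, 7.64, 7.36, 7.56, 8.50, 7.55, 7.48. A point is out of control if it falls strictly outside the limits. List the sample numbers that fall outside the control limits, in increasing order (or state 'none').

Compare each point to [7.06, 8.28]: sample 4 = 8.85 > UCL; sample 9 = 8.50 > UCL.

4, 9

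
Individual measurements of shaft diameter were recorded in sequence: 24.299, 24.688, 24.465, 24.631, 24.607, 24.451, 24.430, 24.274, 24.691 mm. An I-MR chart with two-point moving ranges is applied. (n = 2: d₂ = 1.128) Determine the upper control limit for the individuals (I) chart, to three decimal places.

25.020

X̄ = (24.299 + 24.688 + 24.465 + 24.631 + 24.607 + 24.451 + 24.430 + 24.274 + 24.691) / 9 = 24.5040
Moving ranges: 0.389, 0.223, 0.166, 0.024, 0.156, 0.021, 0.156, 0.417; M̄R̄ = 1.5520 / 8 = 0.1940
UCL = X̄ + 3·M̄R̄/d₂ = 24.5040 + 3 × 0.1940 / 1.128 = 25.0200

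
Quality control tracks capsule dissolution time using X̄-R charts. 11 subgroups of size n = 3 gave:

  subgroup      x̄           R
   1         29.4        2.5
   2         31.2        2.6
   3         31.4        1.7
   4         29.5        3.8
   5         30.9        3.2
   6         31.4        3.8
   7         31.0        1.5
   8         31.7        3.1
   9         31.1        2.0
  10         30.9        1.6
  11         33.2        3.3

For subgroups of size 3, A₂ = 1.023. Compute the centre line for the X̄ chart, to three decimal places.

X̄̄ = (29.4 + 31.2 + 31.4 + 29.5 + 30.9 + 31.4 + 31.0 + 31.7 + 31.1 + 30.9 + 33.2) / 11 = 341.7000 / 11 = 31.0636
CL = X̄̄ = 31.0636

31.064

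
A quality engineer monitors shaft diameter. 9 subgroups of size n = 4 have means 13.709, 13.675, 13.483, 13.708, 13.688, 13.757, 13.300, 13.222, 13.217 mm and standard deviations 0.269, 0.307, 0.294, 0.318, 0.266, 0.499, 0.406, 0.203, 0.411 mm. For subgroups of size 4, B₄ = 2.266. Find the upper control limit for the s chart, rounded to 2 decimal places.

0.75

s̄ = (0.269 + 0.307 + 0.294 + 0.318 + 0.266 + 0.499 + 0.406 + 0.203 + 0.411) / 9 = 0.3303
UCL_s = B₄·s̄ = 2.266 × 0.3303 = 0.7485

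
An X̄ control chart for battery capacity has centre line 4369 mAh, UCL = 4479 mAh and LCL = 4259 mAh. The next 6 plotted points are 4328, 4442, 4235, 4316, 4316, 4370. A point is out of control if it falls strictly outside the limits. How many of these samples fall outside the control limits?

1

Compare each point to [4259, 4479]: sample 3 = 4235 < LCL.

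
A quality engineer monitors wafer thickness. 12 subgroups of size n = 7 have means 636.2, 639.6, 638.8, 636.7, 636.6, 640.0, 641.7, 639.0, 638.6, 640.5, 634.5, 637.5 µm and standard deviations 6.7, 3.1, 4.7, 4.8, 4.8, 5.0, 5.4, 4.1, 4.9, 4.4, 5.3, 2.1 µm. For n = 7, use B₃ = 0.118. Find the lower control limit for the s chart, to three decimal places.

0.544

s̄ = (6.7 + 3.1 + 4.7 + 4.8 + 4.8 + 5.0 + 5.4 + 4.1 + 4.9 + 4.4 + 5.3 + 2.1) / 12 = 4.6083
LCL_s = B₃·s̄ = 0.118 × 4.6083 = 0.5438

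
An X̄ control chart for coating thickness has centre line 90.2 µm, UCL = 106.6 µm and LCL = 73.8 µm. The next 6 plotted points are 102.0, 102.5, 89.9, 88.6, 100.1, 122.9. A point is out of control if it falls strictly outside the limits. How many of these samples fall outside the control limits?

1

Compare each point to [73.8, 106.6]: sample 6 = 122.9 > UCL.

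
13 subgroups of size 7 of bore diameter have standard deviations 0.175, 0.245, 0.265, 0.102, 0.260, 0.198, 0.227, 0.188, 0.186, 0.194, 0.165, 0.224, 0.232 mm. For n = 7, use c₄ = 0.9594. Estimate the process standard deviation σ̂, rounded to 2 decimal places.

0.21

s̄ = (0.175 + 0.245 + 0.265 + 0.102 + 0.260 + 0.198 + 0.227 + 0.188 + 0.186 + 0.194 + 0.165 + 0.224 + 0.232) / 13 = 0.2047
σ̂ = s̄ / c₄ = 0.2047 / 0.9594 = 0.2134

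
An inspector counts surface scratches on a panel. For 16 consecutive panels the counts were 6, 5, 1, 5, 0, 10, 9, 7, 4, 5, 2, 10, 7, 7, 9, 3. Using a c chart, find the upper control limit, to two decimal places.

12.74

c̄ = (6 + 5 + 1 + 5 + 0 + 10 + 9 + 7 + 4 + 5 + 2 + 10 + 7 + 7 + 9 + 3) / 16 = 90 / 16 = 5.6250
UCL = c̄ + 3√c̄ = 5.6250 + 3 × √5.6250 = 5.6250 + 3 × 2.3717 = 12.7401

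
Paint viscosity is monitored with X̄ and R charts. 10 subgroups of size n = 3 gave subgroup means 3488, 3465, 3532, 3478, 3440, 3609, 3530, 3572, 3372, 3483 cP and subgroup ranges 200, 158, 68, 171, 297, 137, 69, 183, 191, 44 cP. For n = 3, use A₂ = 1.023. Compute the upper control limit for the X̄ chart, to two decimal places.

3652.19

X̄̄ = (3488 + 3465 + 3532 + 3478 + 3440 + 3609 + 3530 + 3572 + 3372 + 3483) / 10 = 34969.0000 / 10 = 3496.9000
R̄ = (200 + 158 + 68 + 171 + 297 + 137 + 69 + 183 + 191 + 44) / 10 = 1518.0000 / 10 = 151.8000
UCL = X̄̄ + A₂·R̄ = 3496.9000 + 1.023 × 151.8000 = 3652.1914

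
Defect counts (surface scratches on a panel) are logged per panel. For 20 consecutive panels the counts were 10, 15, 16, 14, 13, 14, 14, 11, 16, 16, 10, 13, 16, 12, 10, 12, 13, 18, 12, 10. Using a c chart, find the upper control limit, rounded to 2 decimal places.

c̄ = (10 + 15 + 16 + 14 + 13 + 14 + 14 + 11 + 16 + 16 + 10 + 13 + 16 + 12 + 10 + 12 + 13 + 18 + 12 + 10) / 20 = 265 / 20 = 13.2500
UCL = c̄ + 3√c̄ = 13.2500 + 3 × √13.2500 = 13.2500 + 3 × 3.6401 = 24.1702

24.17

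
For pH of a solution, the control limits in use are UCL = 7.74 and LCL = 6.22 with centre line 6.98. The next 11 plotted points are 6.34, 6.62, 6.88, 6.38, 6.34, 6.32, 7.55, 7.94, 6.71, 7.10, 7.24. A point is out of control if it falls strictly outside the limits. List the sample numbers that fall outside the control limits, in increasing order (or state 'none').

Compare each point to [6.22, 7.74]: sample 8 = 7.94 > UCL.

8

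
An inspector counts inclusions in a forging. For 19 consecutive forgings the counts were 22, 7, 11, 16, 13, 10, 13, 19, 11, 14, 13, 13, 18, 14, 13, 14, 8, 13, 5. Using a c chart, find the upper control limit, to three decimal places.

c̄ = (22 + 7 + 11 + 16 + 13 + 10 + 13 + 19 + 11 + 14 + 13 + 13 + 18 + 14 + 13 + 14 + 8 + 13 + 5) / 19 = 247 / 19 = 13.0000
UCL = c̄ + 3√c̄ = 13.0000 + 3 × √13.0000 = 13.0000 + 3 × 3.6056 = 23.8167

23.817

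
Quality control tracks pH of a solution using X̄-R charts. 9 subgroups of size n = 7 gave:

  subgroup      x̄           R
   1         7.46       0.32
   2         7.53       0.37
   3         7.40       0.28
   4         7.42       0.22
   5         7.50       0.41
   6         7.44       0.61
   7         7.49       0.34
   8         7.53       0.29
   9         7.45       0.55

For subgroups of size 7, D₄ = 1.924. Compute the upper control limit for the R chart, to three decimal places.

0.725

R̄ = (0.32 + 0.37 + 0.28 + 0.22 + 0.41 + 0.61 + 0.34 + 0.29 + 0.55) / 9 = 3.3900 / 9 = 0.3767
UCL_R = D₄·R̄ = 1.924 × 0.3767 = 0.7247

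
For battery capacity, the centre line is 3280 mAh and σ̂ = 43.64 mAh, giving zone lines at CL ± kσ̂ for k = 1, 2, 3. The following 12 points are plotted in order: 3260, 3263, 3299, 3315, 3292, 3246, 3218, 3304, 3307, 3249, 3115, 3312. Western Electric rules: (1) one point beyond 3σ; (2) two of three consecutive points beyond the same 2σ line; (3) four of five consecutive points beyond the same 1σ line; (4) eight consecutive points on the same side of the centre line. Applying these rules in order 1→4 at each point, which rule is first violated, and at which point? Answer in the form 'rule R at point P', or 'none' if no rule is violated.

Zone of each point (C = within 1σ̂, B = 1σ̂–2σ̂, A = 2σ̂–3σ̂, * = beyond 3σ̂; sign = side of CL): 1:-C, 2:-C, 3:+C, 4:+C, 5:+C, 6:-C, 7:-B, 8:+C, 9:+C, 10:-C, 11:-*, 12:+C
Rule 1 (one point beyond the 3σ limits) is satisfied at point 11.

rule 1 at point 11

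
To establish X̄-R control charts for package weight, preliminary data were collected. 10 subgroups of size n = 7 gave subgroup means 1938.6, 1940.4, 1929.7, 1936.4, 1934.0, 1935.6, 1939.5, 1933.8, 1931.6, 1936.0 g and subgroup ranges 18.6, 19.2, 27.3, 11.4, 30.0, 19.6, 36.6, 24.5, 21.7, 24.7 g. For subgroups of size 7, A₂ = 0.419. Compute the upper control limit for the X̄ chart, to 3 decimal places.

X̄̄ = (1938.6 + 1940.4 + 1929.7 + 1936.4 + 1934.0 + 1935.6 + 1939.5 + 1933.8 + 1931.6 + 1936.0) / 10 = 19355.6000 / 10 = 1935.5600
R̄ = (18.6 + 19.2 + 27.3 + 11.4 + 30.0 + 19.6 + 36.6 + 24.5 + 21.7 + 24.7) / 10 = 233.6000 / 10 = 23.3600
UCL = X̄̄ + A₂·R̄ = 1935.5600 + 0.419 × 23.3600 = 1945.3478

1945.348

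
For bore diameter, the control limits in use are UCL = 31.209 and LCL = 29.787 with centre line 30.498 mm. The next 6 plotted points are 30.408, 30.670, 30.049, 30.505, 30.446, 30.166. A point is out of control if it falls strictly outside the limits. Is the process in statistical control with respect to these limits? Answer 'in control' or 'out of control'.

All 6 points lie within [29.787, 31.209].

in control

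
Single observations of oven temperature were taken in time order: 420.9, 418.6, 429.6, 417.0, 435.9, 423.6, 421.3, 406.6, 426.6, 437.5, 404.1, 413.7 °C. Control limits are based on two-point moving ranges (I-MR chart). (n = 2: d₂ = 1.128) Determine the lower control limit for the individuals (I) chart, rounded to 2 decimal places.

385.50

X̄ = (420.9 + 418.6 + 429.6 + 417.0 + 435.9 + 423.6 + 421.3 + 406.6 + 426.6 + 437.5 + 404.1 + 413.7) / 12 = 421.2833
Moving ranges: 2.3, 11.0, 12.6, 18.9, 12.3, 2.3, 14.7, 20.0, 10.9, 33.4, 9.6; M̄R̄ = 148.0000 / 11 = 13.4545
LCL = X̄ − 3·M̄R̄/d₂ = 421.2833 − 3 × 13.4545 / 1.128 = 385.5000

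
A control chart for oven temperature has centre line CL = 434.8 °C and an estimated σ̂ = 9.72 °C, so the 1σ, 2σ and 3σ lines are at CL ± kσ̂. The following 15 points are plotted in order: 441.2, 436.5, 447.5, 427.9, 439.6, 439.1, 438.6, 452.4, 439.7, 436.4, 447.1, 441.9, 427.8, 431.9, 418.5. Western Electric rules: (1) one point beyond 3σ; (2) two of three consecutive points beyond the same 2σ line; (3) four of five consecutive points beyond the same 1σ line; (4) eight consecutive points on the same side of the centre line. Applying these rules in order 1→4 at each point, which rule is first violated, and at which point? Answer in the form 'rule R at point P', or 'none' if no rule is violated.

rule 4 at point 12

Zone of each point (C = within 1σ̂, B = 1σ̂–2σ̂, A = 2σ̂–3σ̂, * = beyond 3σ̂; sign = side of CL): 1:+C, 2:+C, 3:+B, 4:-C, 5:+C, 6:+C, 7:+C, 8:+B, 9:+C, 10:+C, 11:+B, 12:+C, 13:-C, 14:-C, 15:-B
Rule 4 (eight consecutive points on the same side of the centre line) is satisfied at point 12.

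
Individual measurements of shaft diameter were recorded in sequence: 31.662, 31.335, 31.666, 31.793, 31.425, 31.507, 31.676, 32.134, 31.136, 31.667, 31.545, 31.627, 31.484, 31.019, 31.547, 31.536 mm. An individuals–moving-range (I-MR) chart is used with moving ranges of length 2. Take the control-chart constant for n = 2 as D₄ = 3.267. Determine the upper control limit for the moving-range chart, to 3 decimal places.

Moving ranges: 0.327, 0.331, 0.127, 0.368, 0.082, 0.169, 0.458, 0.998, 0.531, 0.122, 0.082, 0.143, 0.465, 0.528, 0.011; M̄R̄ = 4.7420 / 15 = 0.3161
UCL_MR = D₄·M̄R̄ = 3.267 × 0.3161 = 1.0328

1.033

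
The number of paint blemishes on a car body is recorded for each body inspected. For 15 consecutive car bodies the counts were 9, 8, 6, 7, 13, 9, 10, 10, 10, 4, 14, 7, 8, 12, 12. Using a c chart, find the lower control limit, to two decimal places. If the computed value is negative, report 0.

0.13

c̄ = (9 + 8 + 6 + 7 + 13 + 9 + 10 + 10 + 10 + 4 + 14 + 7 + 8 + 12 + 12) / 15 = 139 / 15 = 9.2667
LCL = c̄ − 3√c̄ = 9.2667 − 3 × 3.0441 = 0.1343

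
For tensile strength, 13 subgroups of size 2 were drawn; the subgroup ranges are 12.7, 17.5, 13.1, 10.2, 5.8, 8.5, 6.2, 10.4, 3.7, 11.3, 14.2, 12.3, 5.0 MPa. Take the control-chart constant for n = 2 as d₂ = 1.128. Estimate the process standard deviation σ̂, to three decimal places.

R̄ = (12.7 + 17.5 + 13.1 + 10.2 + 5.8 + 8.5 + 6.2 + 10.4 + 3.7 + 11.3 + 14.2 + 12.3 + 5.0) / 13 = 10.0692
σ̂ = R̄ / d₂ = 10.0692 / 1.128 = 8.9266

8.927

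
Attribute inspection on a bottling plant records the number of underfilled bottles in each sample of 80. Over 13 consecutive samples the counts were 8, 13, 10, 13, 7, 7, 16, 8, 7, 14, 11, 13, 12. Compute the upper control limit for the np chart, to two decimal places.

p̄ = Σdᵢ / (k·n) = 139 / (13 × 80) = 0.13365
UCL = np̄ + 3·√(np̄(1−p̄)) = 10.6923 + 3 × √(10.6923×0.86635) = 10.6923 + 3 × 3.0436 = 19.8230

19.82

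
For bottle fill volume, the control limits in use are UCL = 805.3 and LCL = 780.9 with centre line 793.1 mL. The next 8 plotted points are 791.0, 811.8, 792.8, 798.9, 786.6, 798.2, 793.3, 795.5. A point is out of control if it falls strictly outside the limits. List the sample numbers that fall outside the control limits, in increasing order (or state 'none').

Compare each point to [780.9, 805.3]: sample 2 = 811.8 > UCL.

2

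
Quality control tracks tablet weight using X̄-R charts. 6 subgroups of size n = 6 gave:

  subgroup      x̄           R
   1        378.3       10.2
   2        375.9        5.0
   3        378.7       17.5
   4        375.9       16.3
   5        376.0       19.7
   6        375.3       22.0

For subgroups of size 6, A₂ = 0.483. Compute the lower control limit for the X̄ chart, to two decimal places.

369.38

X̄̄ = (378.3 + 375.9 + 378.7 + 375.9 + 376.0 + 375.3) / 6 = 2260.1000 / 6 = 376.6833
R̄ = (10.2 + 5.0 + 17.5 + 16.3 + 19.7 + 22.0) / 6 = 90.7000 / 6 = 15.1167
LCL = X̄̄ − A₂·R̄ = 376.6833 − 0.483 × 15.1167 = 369.3820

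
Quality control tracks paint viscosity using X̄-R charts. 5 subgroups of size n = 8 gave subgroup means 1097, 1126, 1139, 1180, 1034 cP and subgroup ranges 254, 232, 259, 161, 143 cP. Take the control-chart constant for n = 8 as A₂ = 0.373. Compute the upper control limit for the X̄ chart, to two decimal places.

1193.46

X̄̄ = (1097 + 1126 + 1139 + 1180 + 1034) / 5 = 5576.0000 / 5 = 1115.2000
R̄ = (254 + 232 + 259 + 161 + 143) / 5 = 1049.0000 / 5 = 209.8000
UCL = X̄̄ + A₂·R̄ = 1115.2000 + 0.373 × 209.8000 = 1193.4554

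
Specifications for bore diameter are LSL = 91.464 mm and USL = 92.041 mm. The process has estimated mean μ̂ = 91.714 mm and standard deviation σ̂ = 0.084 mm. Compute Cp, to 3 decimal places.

Cp = (USL − LSL) / (6σ̂) = (92.041 − 91.464) / (6 × 0.084) = 0.5770 / 0.5040 = 1.1448

1.145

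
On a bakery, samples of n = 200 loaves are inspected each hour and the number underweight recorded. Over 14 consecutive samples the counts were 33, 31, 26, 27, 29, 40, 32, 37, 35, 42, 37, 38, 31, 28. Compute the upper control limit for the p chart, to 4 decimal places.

p̄ = Σdᵢ / (k·n) = 466 / (14 × 200) = 0.16643
UCL = p̄ + 3·√(p̄(1−p̄)/n) = 0.16643 + 3 × √(0.16643×0.83357/200) = 0.16643 + 3 × 0.02634 = 0.24544

0.2454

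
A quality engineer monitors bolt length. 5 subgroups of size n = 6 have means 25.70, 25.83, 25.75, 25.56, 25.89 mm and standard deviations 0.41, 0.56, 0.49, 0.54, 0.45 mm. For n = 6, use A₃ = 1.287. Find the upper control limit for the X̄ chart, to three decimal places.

26.377

X̄̄ = (25.70 + 25.83 + 25.75 + 25.56 + 25.89) / 5 = 25.7460
s̄ = (0.41 + 0.56 + 0.49 + 0.54 + 0.45) / 5 = 0.4900
UCL = X̄̄ + A₃·s̄ = 25.7460 + 1.287 × 0.4900 = 26.3766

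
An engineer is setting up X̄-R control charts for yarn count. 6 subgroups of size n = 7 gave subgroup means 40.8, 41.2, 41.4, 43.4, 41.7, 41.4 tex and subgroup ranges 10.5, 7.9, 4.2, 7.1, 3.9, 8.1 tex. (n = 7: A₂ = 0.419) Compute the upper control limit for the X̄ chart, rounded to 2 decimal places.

X̄̄ = (40.8 + 41.2 + 41.4 + 43.4 + 41.7 + 41.4) / 6 = 249.9000 / 6 = 41.6500
R̄ = (10.5 + 7.9 + 4.2 + 7.1 + 3.9 + 8.1) / 6 = 41.7000 / 6 = 6.9500
UCL = X̄̄ + A₂·R̄ = 41.6500 + 0.419 × 6.9500 = 44.5620

44.56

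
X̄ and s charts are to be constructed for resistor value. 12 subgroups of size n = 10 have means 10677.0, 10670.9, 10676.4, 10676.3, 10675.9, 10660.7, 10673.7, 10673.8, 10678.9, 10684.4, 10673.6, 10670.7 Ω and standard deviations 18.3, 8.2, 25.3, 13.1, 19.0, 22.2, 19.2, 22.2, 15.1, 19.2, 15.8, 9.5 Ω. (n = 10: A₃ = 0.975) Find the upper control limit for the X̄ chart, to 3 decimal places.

10691.185

X̄̄ = (10677.0 + 10670.9 + 10676.4 + 10676.3 + 10675.9 + 10660.7 + 10673.7 + 10673.8 + 10678.9 + 10684.4 + 10673.6 + 10670.7) / 12 = 10674.3583
s̄ = (18.3 + 8.2 + 25.3 + 13.1 + 19.0 + 22.2 + 19.2 + 22.2 + 15.1 + 19.2 + 15.8 + 9.5) / 12 = 17.2583
UCL = X̄̄ + A₃·s̄ = 10674.3583 + 0.975 × 17.2583 = 10691.1852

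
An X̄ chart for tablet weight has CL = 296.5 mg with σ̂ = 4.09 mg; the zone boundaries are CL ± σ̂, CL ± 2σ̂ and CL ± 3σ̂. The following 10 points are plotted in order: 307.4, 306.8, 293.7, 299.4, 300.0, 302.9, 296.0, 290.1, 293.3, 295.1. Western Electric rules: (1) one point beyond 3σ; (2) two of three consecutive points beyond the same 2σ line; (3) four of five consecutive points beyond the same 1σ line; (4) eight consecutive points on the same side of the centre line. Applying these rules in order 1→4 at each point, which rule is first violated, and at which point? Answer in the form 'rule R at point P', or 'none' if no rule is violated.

rule 2 at point 2

Zone of each point (C = within 1σ̂, B = 1σ̂–2σ̂, A = 2σ̂–3σ̂, * = beyond 3σ̂; sign = side of CL): 1:+A, 2:+A, 3:-C, 4:+C, 5:+C, 6:+B, 7:-C, 8:-B, 9:-C, 10:-C
Rule 2 (two of three consecutive points beyond the same 2σ limit) is satisfied at point 2.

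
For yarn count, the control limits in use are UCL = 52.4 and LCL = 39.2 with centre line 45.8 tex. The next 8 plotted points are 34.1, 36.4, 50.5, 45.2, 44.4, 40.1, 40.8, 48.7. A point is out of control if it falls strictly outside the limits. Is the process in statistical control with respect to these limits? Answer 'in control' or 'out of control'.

Compare each point to [39.2, 52.4]: sample 1 = 34.1 < LCL; sample 2 = 36.4 < LCL.

out of control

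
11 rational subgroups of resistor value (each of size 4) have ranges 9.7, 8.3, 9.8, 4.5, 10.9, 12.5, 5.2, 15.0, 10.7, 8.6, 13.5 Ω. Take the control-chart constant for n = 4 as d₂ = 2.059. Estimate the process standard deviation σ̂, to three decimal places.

R̄ = (9.7 + 8.3 + 9.8 + 4.5 + 10.9 + 12.5 + 5.2 + 15.0 + 10.7 + 8.6 + 13.5) / 11 = 9.8818
σ̂ = R̄ / d₂ = 9.8818 / 2.059 = 4.7993

4.799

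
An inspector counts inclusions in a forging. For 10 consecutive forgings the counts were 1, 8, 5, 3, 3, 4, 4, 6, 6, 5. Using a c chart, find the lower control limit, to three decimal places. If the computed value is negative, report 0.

0.000

c̄ = (1 + 8 + 5 + 3 + 3 + 4 + 4 + 6 + 6 + 5) / 10 = 45 / 10 = 4.5000
LCL = c̄ − 3√c̄ = 4.5000 − 3 × 2.1213 = -1.8640 → 0 (cannot be negative)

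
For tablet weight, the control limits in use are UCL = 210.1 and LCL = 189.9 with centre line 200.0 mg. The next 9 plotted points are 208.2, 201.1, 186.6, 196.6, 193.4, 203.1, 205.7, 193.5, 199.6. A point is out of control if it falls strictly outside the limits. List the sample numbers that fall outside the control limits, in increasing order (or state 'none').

3

Compare each point to [189.9, 210.1]: sample 3 = 186.6 < LCL.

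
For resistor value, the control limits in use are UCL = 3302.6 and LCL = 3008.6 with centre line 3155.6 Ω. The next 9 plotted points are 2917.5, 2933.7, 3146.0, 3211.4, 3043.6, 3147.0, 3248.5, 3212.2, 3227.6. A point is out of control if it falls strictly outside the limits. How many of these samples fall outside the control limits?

Compare each point to [3008.6, 3302.6]: sample 1 = 2917.5 < LCL; sample 2 = 2933.7 < LCL.

2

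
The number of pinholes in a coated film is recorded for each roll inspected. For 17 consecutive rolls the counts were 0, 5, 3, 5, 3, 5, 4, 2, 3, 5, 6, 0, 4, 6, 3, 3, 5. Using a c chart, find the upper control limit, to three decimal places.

9.376

c̄ = (0 + 5 + 3 + 5 + 3 + 5 + 4 + 2 + 3 + 5 + 6 + 0 + 4 + 6 + 3 + 3 + 5) / 17 = 62 / 17 = 3.6471
UCL = c̄ + 3√c̄ = 3.6471 + 3 × √3.6471 = 3.6471 + 3 × 1.9097 = 9.3762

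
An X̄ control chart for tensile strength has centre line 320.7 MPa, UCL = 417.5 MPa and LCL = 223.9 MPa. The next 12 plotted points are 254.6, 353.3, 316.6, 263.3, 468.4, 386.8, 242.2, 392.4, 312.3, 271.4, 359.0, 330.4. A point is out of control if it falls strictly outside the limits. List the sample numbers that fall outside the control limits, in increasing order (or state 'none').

Compare each point to [223.9, 417.5]: sample 5 = 468.4 > UCL.

5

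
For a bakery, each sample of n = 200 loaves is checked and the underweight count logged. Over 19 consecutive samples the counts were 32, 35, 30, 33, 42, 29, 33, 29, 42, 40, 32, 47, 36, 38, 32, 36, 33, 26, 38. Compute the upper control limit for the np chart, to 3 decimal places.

50.996

p̄ = Σdᵢ / (k·n) = 663 / (19 × 200) = 0.17447
UCL = np̄ + 3·√(np̄(1−p̄)) = 34.8947 + 3 × √(34.8947×0.82553) = 34.8947 + 3 × 5.3672 = 50.9962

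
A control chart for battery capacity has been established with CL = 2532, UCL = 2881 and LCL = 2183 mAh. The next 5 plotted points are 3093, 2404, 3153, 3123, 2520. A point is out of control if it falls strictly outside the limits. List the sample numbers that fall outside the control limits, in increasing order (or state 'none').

Compare each point to [2183, 2881]: sample 1 = 3093 > UCL; sample 3 = 3153 > UCL; sample 4 = 3123 > UCL.

1, 3, 4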